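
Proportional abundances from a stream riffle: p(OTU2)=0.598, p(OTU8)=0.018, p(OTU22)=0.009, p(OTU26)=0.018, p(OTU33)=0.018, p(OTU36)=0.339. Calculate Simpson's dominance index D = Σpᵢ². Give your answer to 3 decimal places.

D = 0.598² + 0.018² + 0.009² + 0.018² + 0.018² + 0.339² = 0.35760 + 0.00032 + 0.00008 + 0.00032 + 0.00032 + 0.11492 = 0.47358 (working shown to 5 dp, full precision carried).
To 3 decimal places, D = 0.474.

0.474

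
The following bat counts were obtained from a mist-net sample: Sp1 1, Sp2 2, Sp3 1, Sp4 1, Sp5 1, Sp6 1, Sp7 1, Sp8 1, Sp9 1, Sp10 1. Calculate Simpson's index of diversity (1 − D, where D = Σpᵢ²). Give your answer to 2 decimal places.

0.89

Total N = 1+2+1+1+1+1+1+1+1+1 = 11, so the proportions are 0.0909, 0.1818, 0.0909, 0.0909, 0.0909, 0.0909, 0.0909, 0.0909, 0.0909, 0.0909 (working shown to 4 dp, full precision carried).
D = 0.0909² + 0.1818² + 0.0909² + 0.0909² + 0.0909² + 0.0909² + 0.0909² + 0.0909² + 0.0909² + 0.0909² = 0.0083 + 0.0331 + 0.0083 + 0.0083 + 0.0083 + 0.0083 + 0.0083 + 0.0083 + 0.0083 + 0.0083 = 0.1074.
So 1 − D = 0.8926, i.e. 0.89 to 2 decimal places.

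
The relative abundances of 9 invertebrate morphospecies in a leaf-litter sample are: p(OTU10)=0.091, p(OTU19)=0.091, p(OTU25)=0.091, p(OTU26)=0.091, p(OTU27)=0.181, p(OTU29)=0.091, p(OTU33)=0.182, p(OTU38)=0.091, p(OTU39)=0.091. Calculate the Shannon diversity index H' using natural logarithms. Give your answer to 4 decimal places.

Each pᵢ ln pᵢ term (working shown to 6 dp, full precision carried): 0.091×(-2.396896)=-0.218118, 0.091×(-2.396896)=-0.218118, 0.091×(-2.396896)=-0.218118, 0.091×(-2.396896)=-0.218118, 0.181×(-1.709258)=-0.309376, 0.091×(-2.396896)=-0.218118, 0.182×(-1.703749)=-0.310082, 0.091×(-2.396896)=-0.218118, 0.091×(-2.396896)=-0.218118.
Sum = -2.146281, so H' = 2.1463.

2.1463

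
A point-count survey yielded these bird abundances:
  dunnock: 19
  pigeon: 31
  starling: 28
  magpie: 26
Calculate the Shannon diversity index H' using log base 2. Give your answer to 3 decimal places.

Total N = 19+31+28+26 = 104, so the proportions are 0.18269, 0.29808, 0.26923, 0.25 (working shown to 5 dp, full precision carried).
Each pᵢ log₂ pᵢ term: 0.18269×(-2.45251)=-0.44806, 0.29808×(-1.74624)=-0.52051, 0.26923×(-1.89308)=-0.50968, 0.25×(-2.00000)=-0.50000.
Sum = -1.97825, so H' = 1.978.

1.978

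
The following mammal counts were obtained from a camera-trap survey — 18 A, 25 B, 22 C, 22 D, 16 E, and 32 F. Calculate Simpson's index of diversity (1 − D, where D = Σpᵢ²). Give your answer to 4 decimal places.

Total N = 18+25+22+22+16+32 = 135, so the proportions are 0.133333, 0.185185, 0.162963, 0.162963, 0.118519, 0.237037 (working shown to 6 dp, full precision carried).
D = 0.133333² + 0.185185² + 0.162963² + 0.162963² + 0.118519² + 0.237037² = 0.017778 + 0.034294 + 0.026557 + 0.026557 + 0.014047 + 0.056187 = 0.175418.
So 1 − D = 0.824582, i.e. 0.8246 to 4 decimal places.

0.8246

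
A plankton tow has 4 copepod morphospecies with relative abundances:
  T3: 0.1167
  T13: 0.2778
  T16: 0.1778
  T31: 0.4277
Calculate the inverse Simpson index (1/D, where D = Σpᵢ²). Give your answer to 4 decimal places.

3.2751

D = 0.1167² + 0.2778² + 0.1778² + 0.4277² = 0.01361889 + 0.07717284 + 0.03161284 + 0.18292729 = 0.30533186 (working shown to 8 dp, full precision carried).
So 1/D = 3.275125, i.e. 3.2751 to 4 decimal places.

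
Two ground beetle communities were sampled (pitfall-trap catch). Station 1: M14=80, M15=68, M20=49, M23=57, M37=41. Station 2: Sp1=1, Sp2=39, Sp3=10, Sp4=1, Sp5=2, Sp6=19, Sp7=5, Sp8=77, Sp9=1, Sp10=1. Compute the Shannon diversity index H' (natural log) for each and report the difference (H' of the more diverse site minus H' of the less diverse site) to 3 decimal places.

Station 1: N=295, proportions 0.27119, 0.23051, 0.1661, 0.19322, 0.13898, giving H' = 1.58224 (working shown to 5 dp, full precision carried).
Station 2: N=156, proportions 0.00641, 0.25, 0.0641, 0.00641, 0.01282, 0.12179, 0.03205, 0.49359, 0.00641, 0.00641, giving H' = 1.42322.
Difference = |1.58224 − 1.42322| = 0.15902, i.e. 0.159 to 3 decimal places.

0.159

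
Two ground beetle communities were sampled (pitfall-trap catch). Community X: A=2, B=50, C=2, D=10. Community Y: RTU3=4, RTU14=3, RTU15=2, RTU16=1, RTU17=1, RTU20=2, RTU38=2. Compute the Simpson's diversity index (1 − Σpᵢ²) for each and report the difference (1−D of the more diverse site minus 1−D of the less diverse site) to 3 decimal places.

Community X: N=64, proportions 0.03125, 0.78125, 0.03125, 0.15625, giving 1−D = 0.36328 (working shown to 5 dp, full precision carried).
Community Y: N=15, proportions 0.26667, 0.2, 0.13333, 0.06667, 0.06667, 0.13333, 0.13333, giving 1−D = 0.82667.
Difference = |0.36328 − 0.82667| = 0.46339, i.e. 0.463 to 3 decimal places.

0.463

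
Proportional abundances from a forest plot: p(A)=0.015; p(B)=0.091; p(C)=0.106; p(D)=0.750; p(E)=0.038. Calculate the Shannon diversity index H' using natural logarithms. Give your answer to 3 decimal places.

0.859

Each pᵢ ln pᵢ term (working shown to 5 dp, full precision carried): 0.015×(-4.19971)=-0.06300, 0.091×(-2.39690)=-0.21812, 0.106×(-2.24432)=-0.23790, 0.75×(-0.28768)=-0.21576, 0.038×(-3.27017)=-0.12427.
Sum = -0.85904, so H' = 0.859.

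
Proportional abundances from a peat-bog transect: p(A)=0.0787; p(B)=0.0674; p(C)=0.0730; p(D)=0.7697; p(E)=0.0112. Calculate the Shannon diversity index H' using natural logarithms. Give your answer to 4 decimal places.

Each pᵢ ln pᵢ term (working shown to 6 dp, full precision carried): 0.0787×(-2.542112)=-0.200064, 0.0674×(-2.697110)=-0.181785, 0.073×(-2.617296)=-0.191063, 0.7697×(-0.261754)=-0.201472, 0.0112×(-4.491842)=-0.050309.
Sum = -0.824693, so H' = 0.8247.

0.8247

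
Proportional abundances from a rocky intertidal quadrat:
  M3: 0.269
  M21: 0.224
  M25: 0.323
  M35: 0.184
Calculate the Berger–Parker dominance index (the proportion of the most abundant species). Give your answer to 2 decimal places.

The largest proportion is 0.323, i.e. d = 0.32 to 2 decimal places.

0.32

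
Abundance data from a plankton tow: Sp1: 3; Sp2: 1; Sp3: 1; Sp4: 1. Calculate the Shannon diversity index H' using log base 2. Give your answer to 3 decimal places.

1.792

Total N = 3+1+1+1 = 6, so the proportions are 0.5, 0.16667, 0.16667, 0.16667 (working shown to 5 dp, full precision carried).
Each pᵢ log₂ pᵢ term: 0.5×(-1.00000)=-0.50000, 0.16667×(-2.58496)=-0.43083, 0.16667×(-2.58496)=-0.43083, 0.16667×(-2.58496)=-0.43083.
Sum = -1.79248, so H' = 1.792.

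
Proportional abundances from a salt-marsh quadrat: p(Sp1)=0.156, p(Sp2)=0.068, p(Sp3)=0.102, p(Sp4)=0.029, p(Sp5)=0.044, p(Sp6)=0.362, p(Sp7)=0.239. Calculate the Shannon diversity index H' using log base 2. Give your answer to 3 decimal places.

2.388

Each pᵢ log₂ pᵢ term (working shown to 5 dp, full precision carried): 0.156×(-2.68038)=-0.41814, 0.068×(-3.87832)=-0.26373, 0.102×(-3.29336)=-0.33592, 0.029×(-5.10780)=-0.14813, 0.044×(-4.50635)=-0.19828, 0.362×(-1.46594)=-0.53067, 0.239×(-2.06492)=-0.49352.
Sum = -2.38838, so H' = 2.388.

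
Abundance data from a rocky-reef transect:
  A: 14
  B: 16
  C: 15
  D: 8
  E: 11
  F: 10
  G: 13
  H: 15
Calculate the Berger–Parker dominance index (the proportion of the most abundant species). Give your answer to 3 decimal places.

0.157

Total N = 14+16+15+8+11+10+13+15 = 102, so the proportions are 0.13725, 0.15686, 0.14706, 0.07843, 0.10784, 0.09804, 0.12745, 0.14706 (working shown to 5 dp, full precision carried).
The largest proportion is 0.15686, i.e. d = 0.157 to 3 decimal places.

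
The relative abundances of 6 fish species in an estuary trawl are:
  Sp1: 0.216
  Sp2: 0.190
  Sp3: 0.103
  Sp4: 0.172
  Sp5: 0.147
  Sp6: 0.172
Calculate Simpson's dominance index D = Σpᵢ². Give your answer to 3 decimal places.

D = 0.216² + 0.19² + 0.103² + 0.172² + 0.147² + 0.172² = 0.04666 + 0.03610 + 0.01061 + 0.02958 + 0.02161 + 0.02958 = 0.17414 (working shown to 5 dp, full precision carried).
To 3 decimal places, D = 0.174.

0.174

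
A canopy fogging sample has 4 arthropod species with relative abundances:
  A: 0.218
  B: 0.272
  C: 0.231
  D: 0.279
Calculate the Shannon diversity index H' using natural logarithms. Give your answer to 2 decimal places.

Each pᵢ ln pᵢ term (working shown to 4 dp, full precision carried): 0.218×(-1.5233)=-0.3321, 0.272×(-1.3020)=-0.3541, 0.231×(-1.4653)=-0.3385, 0.279×(-1.2765)=-0.3562.
Sum = -1.3809, so H' = 1.38.

1.38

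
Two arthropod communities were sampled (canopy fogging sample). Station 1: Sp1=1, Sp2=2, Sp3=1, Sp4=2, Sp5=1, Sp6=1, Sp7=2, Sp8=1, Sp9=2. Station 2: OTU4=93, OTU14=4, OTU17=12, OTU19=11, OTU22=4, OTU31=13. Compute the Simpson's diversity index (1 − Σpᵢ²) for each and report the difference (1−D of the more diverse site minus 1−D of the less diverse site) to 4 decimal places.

0.3614

Station 1: N=13, proportions 0.076923, 0.153846, 0.076923, 0.153846, 0.076923, 0.076923, 0.153846, 0.076923, 0.153846, giving 1−D = 0.875740 (working shown to 6 dp, full precision carried).
Station 2: N=137, proportions 0.678832, 0.029197, 0.087591, 0.080292, 0.029197, 0.094891, giving 1−D = 0.514359.
Difference = |0.875740 − 0.514359| = 0.361381, i.e. 0.3614 to 4 decimal places.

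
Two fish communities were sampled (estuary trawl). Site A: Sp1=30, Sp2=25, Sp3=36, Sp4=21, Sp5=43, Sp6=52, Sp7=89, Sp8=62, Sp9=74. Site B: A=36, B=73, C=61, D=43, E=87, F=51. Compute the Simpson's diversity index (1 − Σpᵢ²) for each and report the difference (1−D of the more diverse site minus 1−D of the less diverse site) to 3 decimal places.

Site A: N=432, proportions 0.06944, 0.05787, 0.08333, 0.04861, 0.09954, 0.12037, 0.20602, 0.14352, 0.1713, giving 1−D = 0.86574 (working shown to 5 dp, full precision carried).
Site B: N=351, proportions 0.10256, 0.20798, 0.17379, 0.12251, 0.24786, 0.1453, giving 1−D = 0.81847.
Difference = |0.86574 − 0.81847| = 0.04727, i.e. 0.047 to 3 decimal places.

0.047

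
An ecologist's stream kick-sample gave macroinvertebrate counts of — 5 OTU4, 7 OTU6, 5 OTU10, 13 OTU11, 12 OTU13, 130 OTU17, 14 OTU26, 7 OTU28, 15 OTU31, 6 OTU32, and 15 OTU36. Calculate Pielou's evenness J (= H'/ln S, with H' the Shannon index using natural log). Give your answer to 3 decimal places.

0.685

Total N = 5+7+5+13+12+130+14+7+15+6+15 = 229, so the proportions are 0.02183, 0.03057, 0.02183, 0.05677, 0.0524, 0.56769, 0.06114, 0.03057, 0.0655, 0.0262, 0.0655 (working shown to 5 dp, full precision carried).
H' = −Σ pᵢ ln pᵢ = −((-0.08350) + (-0.10661) + (-0.08350) + (-0.16286) + (-0.15452) + (-0.32142) + (-0.17085) + (-0.10661) + (-0.17854) + (-0.09542) + (-0.17854)) = 1.64237.
With S = 11 species, ln S = 2.39790, so J = 1.64237/2.39790 = 0.68492, i.e. 0.685 to 3 decimal places.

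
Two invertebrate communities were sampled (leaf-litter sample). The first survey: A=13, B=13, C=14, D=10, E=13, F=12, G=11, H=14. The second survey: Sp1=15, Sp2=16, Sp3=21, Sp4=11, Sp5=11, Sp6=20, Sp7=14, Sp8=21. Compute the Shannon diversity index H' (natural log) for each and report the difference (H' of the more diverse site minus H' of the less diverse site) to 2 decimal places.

The first survey: N=100, proportions 0.13, 0.13, 0.14, 0.1, 0.13, 0.12, 0.11, 0.14, giving H' = 2.0737 (working shown to 4 dp, full precision carried).
The second survey: N=129, proportions 0.1163, 0.124, 0.1628, 0.0853, 0.0853, 0.155, 0.1085, 0.1628, giving H' = 2.0500.
Difference = |2.0737 − 2.0500| = 0.0237, i.e. 0.02 to 2 decimal places.

0.02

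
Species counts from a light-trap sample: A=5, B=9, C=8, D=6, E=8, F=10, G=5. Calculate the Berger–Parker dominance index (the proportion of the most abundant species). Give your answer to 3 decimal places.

Total N = 5+9+8+6+8+10+5 = 51, so the proportions are 0.09804, 0.17647, 0.15686, 0.11765, 0.15686, 0.19608, 0.09804 (working shown to 5 dp, full precision carried).
The largest proportion is 0.19608, i.e. d = 0.196 to 3 decimal places.

0.196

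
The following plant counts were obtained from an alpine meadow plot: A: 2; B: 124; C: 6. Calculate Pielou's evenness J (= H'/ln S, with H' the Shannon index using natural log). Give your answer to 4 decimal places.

0.2391

Total N = 2+124+6 = 132, so the proportions are 0.015152, 0.939394, 0.045455 (working shown to 6 dp, full precision carried).
H' = −Σ pᵢ ln pᵢ = −((-0.063480) + (-0.058731) + (-0.140502)) = 0.262713.
With S = 3 species, ln S = 1.098612, so J = 0.262713/1.098612 = 0.239131, i.e. 0.2391 to 4 decimal places.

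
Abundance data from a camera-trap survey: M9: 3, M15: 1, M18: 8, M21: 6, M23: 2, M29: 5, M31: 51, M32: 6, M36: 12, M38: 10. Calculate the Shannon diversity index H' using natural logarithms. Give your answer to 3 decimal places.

1.719

Total N = 3+1+8+6+2+5+51+6+12+10 = 104, so the proportions are 0.02885, 0.00962, 0.07692, 0.05769, 0.01923, 0.04808, 0.49038, 0.05769, 0.11538, 0.09615 (working shown to 5 dp, full precision carried).
Each pᵢ ln pᵢ term: 0.02885×(-3.54578)=-0.10228, 0.00962×(-4.64439)=-0.04466, 0.07692×(-2.56495)=-0.19730, 0.05769×(-2.85263)=-0.16457, 0.01923×(-3.95124)=-0.07599, 0.04808×(-3.03495)=-0.14591, 0.49038×(-0.71257)=-0.34943, 0.05769×(-2.85263)=-0.16457, 0.11538×(-2.15948)=-0.24917, 0.09615×(-2.34181)=-0.22517.
Sum = -1.71907, so H' = 1.719.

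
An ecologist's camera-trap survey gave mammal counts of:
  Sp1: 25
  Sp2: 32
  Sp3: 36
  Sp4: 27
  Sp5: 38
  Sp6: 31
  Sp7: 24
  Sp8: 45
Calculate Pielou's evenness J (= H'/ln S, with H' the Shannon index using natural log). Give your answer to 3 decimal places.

0.990

Total N = 25+32+36+27+38+31+24+45 = 258, so the proportions are 0.0969, 0.12403, 0.13953, 0.10465, 0.14729, 0.12016, 0.09302, 0.17442 (working shown to 5 dp, full precision carried).
H' = −Σ pᵢ ln pᵢ = −((-0.22617) + (-0.25888) + (-0.27481) + (-0.23621) + (-0.28211) + (-0.25461) + (-0.22092) + (-0.30459)) = 2.05829.
With S = 8 species, ln S = 2.07944, so J = 2.05829/2.07944 = 0.98983, i.e. 0.990 to 3 decimal places.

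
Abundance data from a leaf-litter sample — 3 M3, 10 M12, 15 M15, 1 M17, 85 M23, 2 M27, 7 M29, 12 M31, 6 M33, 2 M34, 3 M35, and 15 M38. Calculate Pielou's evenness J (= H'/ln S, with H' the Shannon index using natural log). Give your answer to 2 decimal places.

Total N = 3+10+15+1+85+2+7+12+6+2+3+15 = 161, so the proportions are 0.0186, 0.0621, 0.0932, 0.0062, 0.528, 0.0124, 0.0435, 0.0745, 0.0373, 0.0124, 0.0186, 0.0932 (working shown to 4 dp, full precision carried).
H' = −Σ pᵢ ln pᵢ = −((-0.0742) + (-0.1726) + (-0.2211) + (-0.0316) + (-0.3372) + (-0.0545) + (-0.1363) + (-0.1935) + (-0.1226) + (-0.0545) + (-0.0742) + (-0.2211)) = 1.6935.
With S = 12 species, ln S = 2.4849, so J = 1.6935/2.4849 = 0.6815, i.e. 0.68 to 2 decimal places.

0.68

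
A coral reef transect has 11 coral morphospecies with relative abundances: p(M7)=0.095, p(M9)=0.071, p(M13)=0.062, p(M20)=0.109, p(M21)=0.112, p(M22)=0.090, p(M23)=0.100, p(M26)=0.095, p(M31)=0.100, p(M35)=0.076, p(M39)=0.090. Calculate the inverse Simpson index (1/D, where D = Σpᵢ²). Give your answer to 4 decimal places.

10.7140

D = 0.095² + 0.071² + 0.062² + 0.109² + 0.112² + 0.09² + 0.1² + 0.095² + 0.1² + 0.076² + 0.09² = 0.009025000 + 0.005041000 + 0.003844000 + 0.011881000 + 0.012544000 + 0.008100000 + 0.010000000 + 0.009025000 + 0.010000000 + 0.005776000 + 0.008100000 = 0.093336000 (working shown to 9 dp, full precision carried).
So 1/D = 10.713980, i.e. 10.7140 to 4 decimal places.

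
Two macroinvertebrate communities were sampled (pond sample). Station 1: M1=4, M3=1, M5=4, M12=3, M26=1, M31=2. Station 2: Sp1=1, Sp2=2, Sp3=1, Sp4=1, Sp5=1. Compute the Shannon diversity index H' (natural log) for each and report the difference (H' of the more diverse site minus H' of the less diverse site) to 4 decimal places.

0.0958

Station 1: N=15, proportions 0.266667, 0.066667, 0.266667, 0.2, 0.066667, 0.133333, giving H' = 1.656551 (working shown to 6 dp, full precision carried).
Station 2: N=6, proportions 0.166667, 0.333333, 0.166667, 0.166667, 0.166667, giving H' = 1.560710.
Difference = |1.656551 − 1.560710| = 0.095841, i.e. 0.0958 to 4 decimal places.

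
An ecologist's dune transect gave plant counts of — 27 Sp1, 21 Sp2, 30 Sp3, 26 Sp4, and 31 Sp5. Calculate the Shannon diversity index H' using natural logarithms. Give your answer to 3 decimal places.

Total N = 27+21+30+26+31 = 135, so the proportions are 0.2, 0.15556, 0.22222, 0.19259, 0.22963 (working shown to 5 dp, full precision carried).
Each pᵢ ln pᵢ term: 0.2×(-1.60944)=-0.32189, 0.15556×(-1.86075)=-0.28945, 0.22222×(-1.50408)=-0.33424, 0.19259×(-1.64718)=-0.31723, 0.22963×(-1.47129)=-0.33785.
Sum = -1.60066, so H' = 1.601.

1.601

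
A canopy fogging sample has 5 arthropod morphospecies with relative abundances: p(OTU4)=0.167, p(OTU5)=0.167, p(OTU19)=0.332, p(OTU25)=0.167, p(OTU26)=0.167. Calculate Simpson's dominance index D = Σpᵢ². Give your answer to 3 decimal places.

0.222

D = 0.167² + 0.167² + 0.332² + 0.167² + 0.167² = 0.02789 + 0.02789 + 0.11022 + 0.02789 + 0.02789 = 0.22178 (working shown to 5 dp, full precision carried).
To 3 decimal places, D = 0.222.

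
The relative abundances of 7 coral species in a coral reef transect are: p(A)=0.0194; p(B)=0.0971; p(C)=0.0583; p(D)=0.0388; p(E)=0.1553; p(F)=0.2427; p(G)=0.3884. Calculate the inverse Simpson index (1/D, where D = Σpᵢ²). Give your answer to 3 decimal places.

D = 0.0194² + 0.0971² + 0.0583² + 0.0388² + 0.1553² + 0.2427² + 0.3884² = 0.0003764 + 0.0094284 + 0.0033989 + 0.0015054 + 0.0241181 + 0.0589033 + 0.1508546 = 0.2485850 (working shown to 7 dp, full precision carried).
So 1/D = 4.02277, i.e. 4.023 to 3 decimal places.

4.023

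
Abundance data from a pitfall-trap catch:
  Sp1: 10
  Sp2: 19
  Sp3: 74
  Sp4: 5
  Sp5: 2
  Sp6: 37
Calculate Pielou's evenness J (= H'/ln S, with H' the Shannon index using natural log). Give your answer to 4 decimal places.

Total N = 10+19+74+5+2+37 = 147, so the proportions are 0.068027, 0.129252, 0.503401, 0.034014, 0.013605, 0.251701 (working shown to 6 dp, full precision carried).
H' = −Σ pᵢ ln pᵢ = −((-0.182847) + (-0.264448) + (-0.345518) + (-0.115000) + (-0.058466) + (-0.347225)) = 1.313504.
With S = 6 species, ln S = 1.791759, so J = 1.313504/1.791759 = 0.733081, i.e. 0.7331 to 4 decimal places.

0.7331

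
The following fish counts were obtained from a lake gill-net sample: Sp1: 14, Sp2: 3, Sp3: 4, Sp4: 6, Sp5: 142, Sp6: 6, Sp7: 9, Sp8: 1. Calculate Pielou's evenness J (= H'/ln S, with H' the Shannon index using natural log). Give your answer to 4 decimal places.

0.4548

Total N = 14+3+4+6+142+6+9+1 = 185, so the proportions are 0.075676, 0.016216, 0.021622, 0.032432, 0.767568, 0.032432, 0.048649, 0.005405 (working shown to 6 dp, full precision carried).
H' = −Σ pᵢ ln pᵢ = −((-0.195342) + (-0.066839) + (-0.082899) + (-0.111198) + (-0.203044) + (-0.111198) + (-0.147071) + (-0.028218)) = 0.945808.
With S = 8 species, ln S = 2.079442, so J = 0.945808/2.079442 = 0.454837, i.e. 0.4548 to 4 decimal places.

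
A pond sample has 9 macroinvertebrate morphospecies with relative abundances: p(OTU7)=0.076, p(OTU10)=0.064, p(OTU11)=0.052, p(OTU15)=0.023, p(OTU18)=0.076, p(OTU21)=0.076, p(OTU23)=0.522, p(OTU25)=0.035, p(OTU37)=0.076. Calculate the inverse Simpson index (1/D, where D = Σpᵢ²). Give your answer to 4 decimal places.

3.2879

D = 0.076² + 0.064² + 0.052² + 0.023² + 0.076² + 0.076² + 0.522² + 0.035² + 0.076² = 0.00577600 + 0.00409600 + 0.00270400 + 0.00052900 + 0.00577600 + 0.00577600 + 0.27248400 + 0.00122500 + 0.00577600 = 0.30414200 (working shown to 8 dp, full precision carried).
So 1/D = 3.287938, i.e. 3.2879 to 4 decimal places.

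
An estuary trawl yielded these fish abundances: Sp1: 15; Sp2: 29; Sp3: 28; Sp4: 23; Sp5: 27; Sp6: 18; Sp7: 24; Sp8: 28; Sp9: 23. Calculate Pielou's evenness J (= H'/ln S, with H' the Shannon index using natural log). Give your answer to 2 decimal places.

Total N = 15+29+28+23+27+18+24+28+23 = 215, so the proportions are 0.0698, 0.1349, 0.1302, 0.107, 0.1256, 0.0837, 0.1116, 0.1302, 0.107 (working shown to 4 dp, full precision carried).
H' = −Σ pᵢ ln pᵢ = −((-0.1858) + (-0.2702) + (-0.2655) + (-0.2391) + (-0.2606) + (-0.2077) + (-0.2448) + (-0.2655) + (-0.2391)) = 2.1781.
With S = 9 species, ln S = 2.1972, so J = 2.1781/2.1972 = 0.9913, i.e. 0.99 to 2 decimal places.

0.99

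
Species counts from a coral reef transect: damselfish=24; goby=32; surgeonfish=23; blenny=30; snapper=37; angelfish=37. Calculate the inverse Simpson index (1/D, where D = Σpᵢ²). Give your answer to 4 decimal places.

Total N = 24+32+23+30+37+37 = 183, so the proportions are 0.13114754, 0.17486339, 0.12568306, 0.16393443, 0.20218579, 0.20218579 (working shown to 8 dp, full precision carried).
D = 0.13114754² + 0.17486339² + 0.12568306² + 0.16393443² + 0.20218579² + 0.20218579² = 0.01719968 + 0.03057720 + 0.01579623 + 0.02687450 + 0.04087909 + 0.04087909 = 0.17220580.
So 1/D = 5.807005, i.e. 5.8070 to 4 decimal places.

5.8070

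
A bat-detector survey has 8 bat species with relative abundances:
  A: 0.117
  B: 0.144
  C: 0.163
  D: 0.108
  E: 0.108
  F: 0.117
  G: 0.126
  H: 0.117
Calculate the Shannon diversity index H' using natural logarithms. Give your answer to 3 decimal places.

2.070

Each pᵢ ln pᵢ term (working shown to 5 dp, full precision carried): 0.117×(-2.14558)=-0.25103, 0.144×(-1.93794)=-0.27906, 0.163×(-1.81401)=-0.29568, 0.108×(-2.22562)=-0.24037, 0.108×(-2.22562)=-0.24037, 0.117×(-2.14558)=-0.25103, 0.126×(-2.07147)=-0.26101, 0.117×(-2.14558)=-0.25103.
Sum = -2.06959, so H' = 2.070.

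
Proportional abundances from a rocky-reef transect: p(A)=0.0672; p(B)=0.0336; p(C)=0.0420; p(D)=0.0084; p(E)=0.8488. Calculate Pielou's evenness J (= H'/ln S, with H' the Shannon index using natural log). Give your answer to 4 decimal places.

H' = −Σ pᵢ ln pᵢ = −((-0.181446) + (-0.114013) + (-0.133144) + (-0.040148) + (-0.139145)) = 0.607895 (working shown to 6 dp, full precision carried).
With S = 5 species, ln S = 1.609438, so J = 0.607895/1.609438 = 0.377706, i.e. 0.3777 to 4 decimal places.

0.3777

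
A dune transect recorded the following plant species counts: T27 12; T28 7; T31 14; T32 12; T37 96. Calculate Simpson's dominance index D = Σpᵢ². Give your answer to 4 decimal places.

Total N = 12+7+14+12+96 = 141, so the proportions are 0.085106, 0.049645, 0.099291, 0.085106, 0.680851 (working shown to 6 dp, full precision carried).
D = 0.085106² + 0.049645² + 0.099291² + 0.085106² + 0.680851² = 0.007243 + 0.002465 + 0.009859 + 0.007243 + 0.463558 = 0.490368.
To 4 decimal places, D = 0.4904.

0.4904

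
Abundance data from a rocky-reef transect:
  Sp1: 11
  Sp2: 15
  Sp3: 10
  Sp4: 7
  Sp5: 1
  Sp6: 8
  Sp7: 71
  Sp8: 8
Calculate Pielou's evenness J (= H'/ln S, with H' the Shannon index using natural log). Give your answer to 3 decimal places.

Total N = 11+15+10+7+1+8+71+8 = 131, so the proportions are 0.08397, 0.1145, 0.07634, 0.05344, 0.00763, 0.06107, 0.54198, 0.06107 (working shown to 5 dp, full precision carried).
H' = −Σ pᵢ ln pᵢ = −((-0.20802) + (-0.24815) + (-0.19638) + (-0.15653) + (-0.03722) + (-0.17073) + (-0.33198) + (-0.17073)) = 1.51973.
With S = 8 species, ln S = 2.07944, so J = 1.51973/2.07944 = 0.73084, i.e. 0.731 to 3 decimal places.

0.731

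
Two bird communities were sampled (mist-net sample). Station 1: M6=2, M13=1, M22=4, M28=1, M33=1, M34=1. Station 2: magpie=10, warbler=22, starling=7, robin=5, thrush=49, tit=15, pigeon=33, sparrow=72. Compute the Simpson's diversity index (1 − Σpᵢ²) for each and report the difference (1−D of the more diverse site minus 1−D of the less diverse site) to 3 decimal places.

Station 1: N=10, proportions 0.2, 0.1, 0.4, 0.1, 0.1, 0.1, giving 1−D = 0.76000 (working shown to 5 dp, full precision carried).
Station 2: N=213, proportions 0.04695, 0.10329, 0.03286, 0.02347, 0.23005, 0.07042, 0.15493, 0.33803, giving 1−D = 0.78935.
Difference = |0.76000 − 0.78935| = 0.02935, i.e. 0.029 to 3 decimal places.

0.029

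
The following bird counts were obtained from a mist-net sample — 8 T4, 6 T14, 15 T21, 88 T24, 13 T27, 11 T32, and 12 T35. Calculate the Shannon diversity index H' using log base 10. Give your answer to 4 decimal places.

0.6191

Total N = 8+6+15+88+13+11+12 = 153, so the proportions are 0.052288, 0.039216, 0.098039, 0.575163, 0.084967, 0.071895, 0.078431 (working shown to 6 dp, full precision carried).
Each pᵢ log₁₀ pᵢ term: 0.052288×(-1.281601)=-0.067012, 0.039216×(-1.406540)=-0.055158, 0.098039×(-1.008600)=-0.098882, 0.575163×(-0.240209)=-0.138159, 0.084967×(-1.070748)=-0.090979, 0.071895×(-1.143299)=-0.082198, 0.078431×(-1.105510)=-0.086707.
Sum = -0.619095, so H' = 0.6191.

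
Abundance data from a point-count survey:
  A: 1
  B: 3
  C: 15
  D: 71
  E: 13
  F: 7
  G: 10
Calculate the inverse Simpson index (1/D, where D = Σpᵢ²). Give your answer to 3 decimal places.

Total N = 1+3+15+71+13+7+10 = 120, so the proportions are 0.008333, 0.025, 0.125, 0.591667, 0.108333, 0.058333, 0.083333 (working shown to 6 dp, full precision carried).
D = 0.008333² + 0.025² + 0.125² + 0.591667² + 0.108333² + 0.058333² + 0.083333² = 0.000069 + 0.000625 + 0.015625 + 0.350069 + 0.011736 + 0.003403 + 0.006944 = 0.388472.
So 1/D = 2.57419, i.e. 2.574 to 3 decimal places.

2.574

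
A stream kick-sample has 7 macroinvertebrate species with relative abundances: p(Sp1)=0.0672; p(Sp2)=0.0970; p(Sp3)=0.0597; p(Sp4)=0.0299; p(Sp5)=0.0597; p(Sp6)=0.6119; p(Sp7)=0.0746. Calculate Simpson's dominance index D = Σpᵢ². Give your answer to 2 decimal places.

0.40

D = 0.0672² + 0.097² + 0.0597² + 0.0299² + 0.0597² + 0.6119² + 0.0746² = 0.0045 + 0.0094 + 0.0036 + 0.0009 + 0.0036 + 0.3744 + 0.0056 = 0.4019 (working shown to 4 dp, full precision carried).
To 2 decimal places, D = 0.40.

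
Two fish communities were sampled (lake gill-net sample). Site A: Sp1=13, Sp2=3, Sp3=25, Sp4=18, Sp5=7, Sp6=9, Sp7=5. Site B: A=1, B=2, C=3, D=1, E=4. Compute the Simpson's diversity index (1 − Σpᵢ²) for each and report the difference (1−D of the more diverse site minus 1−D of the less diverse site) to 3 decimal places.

0.056

Site A: N=80, proportions 0.1625, 0.0375, 0.3125, 0.225, 0.0875, 0.1125, 0.0625, giving 1−D = 0.79969 (working shown to 5 dp, full precision carried).
Site B: N=11, proportions 0.09091, 0.18182, 0.27273, 0.09091, 0.36364, giving 1−D = 0.74380.
Difference = |0.79969 − 0.74380| = 0.05589, i.e. 0.056 to 3 decimal places.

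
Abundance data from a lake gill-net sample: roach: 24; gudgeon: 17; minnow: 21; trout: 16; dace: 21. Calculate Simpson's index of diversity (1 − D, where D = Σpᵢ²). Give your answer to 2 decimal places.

Total N = 24+17+21+16+21 = 99, so the proportions are 0.2424, 0.1717, 0.2121, 0.1616, 0.2121 (working shown to 4 dp, full precision carried).
D = 0.2424² + 0.1717² + 0.2121² + 0.1616² + 0.2121² = 0.0588 + 0.0295 + 0.0450 + 0.0261 + 0.0450 = 0.2044.
So 1 − D = 0.7956, i.e. 0.80 to 2 decimal places.

0.80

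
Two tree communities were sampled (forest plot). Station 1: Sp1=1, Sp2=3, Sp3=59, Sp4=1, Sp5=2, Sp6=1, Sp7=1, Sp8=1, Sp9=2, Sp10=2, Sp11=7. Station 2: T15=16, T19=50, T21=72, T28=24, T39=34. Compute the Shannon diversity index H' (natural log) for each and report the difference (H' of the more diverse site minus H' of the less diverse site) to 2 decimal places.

0.37

Station 1: N=80, proportions 0.0125, 0.0375, 0.7375, 0.0125, 0.025, 0.0125, 0.0125, 0.0125, 0.025, 0.025, 0.0875, giving H' = 1.1114 (working shown to 4 dp, full precision carried).
Station 2: N=196, proportions 0.0816, 0.2551, 0.3673, 0.1224, 0.1735, giving H' = 1.4819.
Difference = |1.1114 − 1.4819| = 0.3705, i.e. 0.37 to 2 decimal places.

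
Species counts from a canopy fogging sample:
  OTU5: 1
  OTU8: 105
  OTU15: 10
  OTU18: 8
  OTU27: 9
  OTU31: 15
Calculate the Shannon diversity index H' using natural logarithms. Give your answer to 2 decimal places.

1.02

Total N = 1+105+10+8+9+15 = 148, so the proportions are 0.0068, 0.7095, 0.0676, 0.0541, 0.0608, 0.1014 (working shown to 4 dp, full precision carried).
Each pᵢ ln pᵢ term: 0.0068×(-4.9972)=-0.0338, 0.7095×(-0.3433)=-0.2435, 0.0676×(-2.6946)=-0.1821, 0.0541×(-2.9178)=-0.1577, 0.0608×(-2.8000)=-0.1703, 0.1014×(-2.2892)=-0.2320.
Sum = -1.0194, so H' = 1.02.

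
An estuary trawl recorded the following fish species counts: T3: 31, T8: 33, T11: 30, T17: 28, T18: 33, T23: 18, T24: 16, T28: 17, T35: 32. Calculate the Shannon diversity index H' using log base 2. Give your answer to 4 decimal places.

3.1181

Total N = 31+33+30+28+33+18+16+17+32 = 238, so the proportions are 0.130252, 0.138655, 0.12605, 0.117647, 0.138655, 0.07563, 0.067227, 0.071429, 0.134454 (working shown to 6 dp, full precision carried).
Each pᵢ log₂ pᵢ term: 0.130252×(-2.940621)=-0.383022, 0.138655×(-2.850424)=-0.395227, 0.12605×(-2.987927)=-0.376629, 0.117647×(-3.087463)=-0.363231, 0.138655×(-2.850424)=-0.395227, 0.07563×(-3.724893)=-0.281715, 0.067227×(-3.894818)=-0.261836, 0.071429×(-3.807355)=-0.271954, 0.134454×(-2.894818)=-0.389219.
Sum = -3.118060, so H' = 3.1181.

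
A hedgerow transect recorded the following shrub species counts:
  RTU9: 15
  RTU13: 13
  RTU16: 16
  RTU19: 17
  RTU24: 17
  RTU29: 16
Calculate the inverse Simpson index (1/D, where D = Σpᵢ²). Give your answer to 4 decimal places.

5.9542

Total N = 15+13+16+17+17+16 = 94, so the proportions are 0.15957447, 0.13829787, 0.17021277, 0.18085106, 0.18085106, 0.17021277 (working shown to 8 dp, full precision carried).
D = 0.15957447² + 0.13829787² + 0.17021277² + 0.18085106² + 0.18085106² + 0.17021277² = 0.02546401 + 0.01912630 + 0.02897239 + 0.03270711 + 0.03270711 + 0.02897239 = 0.16794930.
So 1/D = 5.954178, i.e. 5.9542 to 4 decimal places.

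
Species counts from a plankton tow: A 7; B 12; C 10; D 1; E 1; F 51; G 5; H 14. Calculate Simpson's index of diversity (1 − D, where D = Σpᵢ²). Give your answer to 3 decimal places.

Total N = 7+12+10+1+1+51+5+14 = 101, so the proportions are 0.06931, 0.11881, 0.09901, 0.0099, 0.0099, 0.50495, 0.0495, 0.13861 (working shown to 5 dp, full precision carried).
D = 0.06931² + 0.11881² + 0.09901² + 0.0099² + 0.0099² + 0.50495² + 0.0495² + 0.13861² = 0.00480 + 0.01412 + 0.00980 + 0.00010 + 0.00010 + 0.25498 + 0.00245 + 0.01921 = 0.30556.
So 1 − D = 0.69444, i.e. 0.694 to 3 decimal places.

0.694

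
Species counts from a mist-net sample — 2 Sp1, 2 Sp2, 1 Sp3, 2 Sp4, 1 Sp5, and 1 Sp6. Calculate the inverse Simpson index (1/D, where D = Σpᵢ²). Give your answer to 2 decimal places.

5.40

Total N = 2+2+1+2+1+1 = 9, so the proportions are 0.222222, 0.222222, 0.111111, 0.222222, 0.111111, 0.111111 (working shown to 6 dp, full precision carried).
D = 0.222222² + 0.222222² + 0.111111² + 0.222222² + 0.111111² + 0.111111² = 0.049383 + 0.049383 + 0.012346 + 0.049383 + 0.012346 + 0.012346 = 0.185185.
So 1/D = 5.4000, i.e. 5.40 to 2 decimal places.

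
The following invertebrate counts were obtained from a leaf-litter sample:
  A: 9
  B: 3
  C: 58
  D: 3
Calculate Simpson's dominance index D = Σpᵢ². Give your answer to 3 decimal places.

0.650

Total N = 9+3+58+3 = 73, so the proportions are 0.12329, 0.0411, 0.79452, 0.0411 (working shown to 5 dp, full precision carried).
D = 0.12329² + 0.0411² + 0.79452² + 0.0411² = 0.01520 + 0.00169 + 0.63126 + 0.00169 = 0.64984.
To 3 decimal places, D = 0.650.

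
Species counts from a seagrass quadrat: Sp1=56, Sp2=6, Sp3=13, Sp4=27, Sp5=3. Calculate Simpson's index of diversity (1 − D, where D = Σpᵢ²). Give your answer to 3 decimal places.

Total N = 56+6+13+27+3 = 105, so the proportions are 0.53333, 0.05714, 0.12381, 0.25714, 0.02857 (working shown to 5 dp, full precision carried).
D = 0.53333² + 0.05714² + 0.12381² + 0.25714² + 0.02857² = 0.28444 + 0.00327 + 0.01533 + 0.06612 + 0.00082 = 0.36998.
So 1 − D = 0.63002, i.e. 0.630 to 3 decimal places.

0.630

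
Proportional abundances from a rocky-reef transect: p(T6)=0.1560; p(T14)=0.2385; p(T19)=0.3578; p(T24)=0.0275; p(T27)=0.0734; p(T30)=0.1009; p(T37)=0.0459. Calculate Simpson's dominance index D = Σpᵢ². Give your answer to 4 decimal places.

0.2277

D = 0.156² + 0.2385² + 0.3578² + 0.0275² + 0.0734² + 0.1009² + 0.0459² = 0.024336 + 0.056882 + 0.128021 + 0.000756 + 0.005388 + 0.010181 + 0.002107 = 0.227671 (working shown to 6 dp, full precision carried).
To 4 decimal places, D = 0.2277.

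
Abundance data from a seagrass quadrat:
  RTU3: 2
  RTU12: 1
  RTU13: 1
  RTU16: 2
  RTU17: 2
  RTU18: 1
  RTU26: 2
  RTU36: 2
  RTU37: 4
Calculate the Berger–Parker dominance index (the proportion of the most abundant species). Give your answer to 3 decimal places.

0.235

Total N = 2+1+1+2+2+1+2+2+4 = 17, so the proportions are 0.11765, 0.05882, 0.05882, 0.11765, 0.11765, 0.05882, 0.11765, 0.11765, 0.23529 (working shown to 5 dp, full precision carried).
The largest proportion is 0.23529, i.e. d = 0.235 to 3 decimal places.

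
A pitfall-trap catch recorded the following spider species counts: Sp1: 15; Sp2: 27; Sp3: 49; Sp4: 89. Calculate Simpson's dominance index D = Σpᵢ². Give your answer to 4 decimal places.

Total N = 15+27+49+89 = 180, so the proportions are 0.083333, 0.15, 0.272222, 0.494444 (working shown to 6 dp, full precision carried).
D = 0.083333² + 0.15² + 0.272222² + 0.494444² = 0.006944 + 0.022500 + 0.074105 + 0.244475 = 0.348025.
To 4 decimal places, D = 0.3480.

0.3480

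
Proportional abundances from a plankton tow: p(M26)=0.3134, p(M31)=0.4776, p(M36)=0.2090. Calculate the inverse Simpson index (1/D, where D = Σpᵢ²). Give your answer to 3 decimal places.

D = 0.3134² + 0.4776² + 0.209² = 0.098220 + 0.228102 + 0.043681 = 0.370002 (working shown to 6 dp, full precision carried).
So 1/D = 2.70269, i.e. 2.703 to 3 decimal places.

2.703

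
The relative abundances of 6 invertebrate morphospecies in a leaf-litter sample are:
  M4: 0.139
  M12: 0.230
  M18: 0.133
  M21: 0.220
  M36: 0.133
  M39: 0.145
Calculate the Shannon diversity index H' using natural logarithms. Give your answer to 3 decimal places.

1.762

Each pᵢ ln pᵢ term (working shown to 5 dp, full precision carried): 0.139×(-1.97328)=-0.27429, 0.23×(-1.46968)=-0.33803, 0.133×(-2.01741)=-0.26832, 0.22×(-1.51413)=-0.33311, 0.133×(-2.01741)=-0.26832, 0.145×(-1.93102)=-0.28000.
Sum = -1.76205, so H' = 1.762.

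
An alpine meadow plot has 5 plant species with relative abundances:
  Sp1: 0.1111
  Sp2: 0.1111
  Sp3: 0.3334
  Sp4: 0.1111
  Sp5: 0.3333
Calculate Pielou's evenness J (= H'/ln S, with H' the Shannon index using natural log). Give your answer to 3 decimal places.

H' = −Σ pᵢ ln pᵢ = −((-0.24412) + (-0.24412) + (-0.36621) + (-0.24412) + (-0.36620)) = 1.46478 (working shown to 5 dp, full precision carried).
With S = 5 species, ln S = 1.60944, so J = 1.46478/1.60944 = 0.91012, i.e. 0.910 to 3 decimal places.

0.910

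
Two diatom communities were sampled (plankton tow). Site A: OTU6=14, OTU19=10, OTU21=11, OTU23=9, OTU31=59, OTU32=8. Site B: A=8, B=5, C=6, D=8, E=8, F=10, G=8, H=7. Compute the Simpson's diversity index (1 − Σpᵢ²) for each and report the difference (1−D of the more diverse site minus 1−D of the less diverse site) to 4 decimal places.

Site A: N=111, proportions 0.126126, 0.09009, 0.099099, 0.081081, 0.531532, 0.072072, giving 1−D = 0.671861 (working shown to 6 dp, full precision carried).
Site B: N=60, proportions 0.133333, 0.083333, 0.1, 0.133333, 0.133333, 0.166667, 0.133333, 0.116667, giving 1−D = 0.870556.
Difference = |0.671861 − 0.870556| = 0.198695, i.e. 0.1987 to 4 decimal places.

0.1987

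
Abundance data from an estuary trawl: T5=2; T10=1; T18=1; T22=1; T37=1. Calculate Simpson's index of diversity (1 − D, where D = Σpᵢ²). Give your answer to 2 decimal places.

Total N = 2+1+1+1+1 = 6, so the proportions are 0.3333, 0.1667, 0.1667, 0.1667, 0.1667 (working shown to 4 dp, full precision carried).
D = 0.3333² + 0.1667² + 0.1667² + 0.1667² + 0.1667² = 0.1111 + 0.0278 + 0.0278 + 0.0278 + 0.0278 = 0.2222.
So 1 − D = 0.7778, i.e. 0.78 to 2 decimal places.

0.78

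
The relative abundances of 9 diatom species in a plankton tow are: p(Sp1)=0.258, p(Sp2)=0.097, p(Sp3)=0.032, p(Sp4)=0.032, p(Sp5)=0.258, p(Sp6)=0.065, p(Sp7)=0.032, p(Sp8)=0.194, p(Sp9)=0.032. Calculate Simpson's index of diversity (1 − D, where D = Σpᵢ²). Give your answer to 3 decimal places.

0.812

D = 0.258² + 0.097² + 0.032² + 0.032² + 0.258² + 0.065² + 0.032² + 0.194² + 0.032² = 0.06656 + 0.00941 + 0.00102 + 0.00102 + 0.06656 + 0.00423 + 0.00102 + 0.03764 + 0.00102 = 0.18849 (working shown to 5 dp, full precision carried).
So 1 − D = 0.81151, i.e. 0.812 to 3 decimal places.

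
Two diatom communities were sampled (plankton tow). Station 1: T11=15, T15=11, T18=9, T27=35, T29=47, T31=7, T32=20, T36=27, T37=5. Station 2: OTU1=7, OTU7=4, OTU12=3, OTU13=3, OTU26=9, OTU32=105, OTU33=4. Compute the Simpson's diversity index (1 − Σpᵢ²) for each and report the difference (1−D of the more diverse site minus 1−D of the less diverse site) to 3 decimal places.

0.451

Station 1: N=176, proportions 0.08523, 0.0625, 0.05114, 0.19886, 0.26705, 0.03977, 0.11364, 0.15341, 0.02841, giving 1−D = 0.83652 (working shown to 5 dp, full precision carried).
Station 2: N=135, proportions 0.05185, 0.02963, 0.02222, 0.02222, 0.06667, 0.77778, 0.02963, giving 1−D = 0.38519.
Difference = |0.83652 − 0.38519| = 0.45133, i.e. 0.451 to 3 decimal places.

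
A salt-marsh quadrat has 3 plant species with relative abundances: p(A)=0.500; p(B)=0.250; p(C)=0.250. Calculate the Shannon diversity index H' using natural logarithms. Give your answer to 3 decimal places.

Each pᵢ ln pᵢ term (working shown to 5 dp, full precision carried): 0.5×(-0.69315)=-0.34657, 0.25×(-1.38629)=-0.34657, 0.25×(-1.38629)=-0.34657.
Sum = -1.03972, so H' = 1.040.

1.040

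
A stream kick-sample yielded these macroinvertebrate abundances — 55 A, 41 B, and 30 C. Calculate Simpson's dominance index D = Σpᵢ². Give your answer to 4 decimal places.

0.3531

Total N = 55+41+30 = 126, so the proportions are 0.436508, 0.325397, 0.238095 (working shown to 6 dp, full precision carried).
D = 0.436508² + 0.325397² + 0.238095² = 0.190539 + 0.105883 + 0.056689 = 0.353112.
To 4 decimal places, D = 0.3531.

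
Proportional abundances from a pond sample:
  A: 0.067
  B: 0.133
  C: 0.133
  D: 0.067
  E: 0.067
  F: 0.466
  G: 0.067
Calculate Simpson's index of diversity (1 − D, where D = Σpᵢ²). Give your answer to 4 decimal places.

D = 0.067² + 0.133² + 0.133² + 0.067² + 0.067² + 0.466² + 0.067² = 0.004489 + 0.017689 + 0.017689 + 0.004489 + 0.004489 + 0.217156 + 0.004489 = 0.270490 (working shown to 6 dp, full precision carried).
So 1 − D = 0.729510, i.e. 0.7295 to 4 decimal places.

0.7295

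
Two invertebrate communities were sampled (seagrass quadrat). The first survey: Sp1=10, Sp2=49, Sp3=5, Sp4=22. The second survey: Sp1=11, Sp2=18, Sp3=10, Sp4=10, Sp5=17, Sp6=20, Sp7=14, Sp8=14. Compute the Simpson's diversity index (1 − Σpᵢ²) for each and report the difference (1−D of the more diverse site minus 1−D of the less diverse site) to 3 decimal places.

0.274

The first survey: N=86, proportions 0.11628, 0.56977, 0.05814, 0.25581, giving 1−D = 0.59302 (working shown to 5 dp, full precision carried).
The second survey: N=114, proportions 0.09649, 0.15789, 0.08772, 0.08772, 0.14912, 0.17544, 0.12281, 0.12281, giving 1−D = 0.86719.
Difference = |0.59302 − 0.86719| = 0.27417, i.e. 0.274 to 3 decimal places.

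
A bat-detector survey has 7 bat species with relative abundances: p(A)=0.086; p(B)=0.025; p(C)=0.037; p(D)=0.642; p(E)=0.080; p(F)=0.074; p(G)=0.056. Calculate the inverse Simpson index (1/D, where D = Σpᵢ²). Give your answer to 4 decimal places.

D = 0.086² + 0.025² + 0.037² + 0.642² + 0.08² + 0.074² + 0.056² = 0.0073960 + 0.0006250 + 0.0013690 + 0.4121640 + 0.0064000 + 0.0054760 + 0.0031360 = 0.4365660 (working shown to 7 dp, full precision carried).
So 1/D = 2.290604, i.e. 2.2906 to 4 decimal places.

2.2906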